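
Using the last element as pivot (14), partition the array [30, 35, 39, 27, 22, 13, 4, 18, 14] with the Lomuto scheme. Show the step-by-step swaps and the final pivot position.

Lomuto partition with pivot = 14:

Initial array: [30, 35, 39, 27, 22, 13, 4, 18, 14]

arr[0]=30 > 14: no swap
arr[1]=35 > 14: no swap
arr[2]=39 > 14: no swap
arr[3]=27 > 14: no swap
arr[4]=22 > 14: no swap
arr[5]=13 <= 14: swap with position 0, array becomes [13, 35, 39, 27, 22, 30, 4, 18, 14]
arr[6]=4 <= 14: swap with position 1, array becomes [13, 4, 39, 27, 22, 30, 35, 18, 14]
arr[7]=18 > 14: no swap

Place pivot at position 2: [13, 4, 14, 27, 22, 30, 35, 18, 39]
Pivot position: 2

After partitioning with pivot 14, the array becomes [13, 4, 14, 27, 22, 30, 35, 18, 39]. The pivot is placed at index 2. All elements to the left of the pivot are <= 14, and all elements to the right are > 14.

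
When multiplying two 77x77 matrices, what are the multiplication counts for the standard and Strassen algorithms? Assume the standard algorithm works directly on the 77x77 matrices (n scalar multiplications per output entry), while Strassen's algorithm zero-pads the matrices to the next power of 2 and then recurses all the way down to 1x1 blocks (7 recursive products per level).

Matrix multiplication for 77x77 matrices:

Strassen's algorithm requires power-of-2 dimensions. Pad 77x77 to 128x128 (next power of 2).

Standard algorithm: 77^3 = 456533 multiplications
Strassen's algorithm: 7^(log2(128)) = 7^7 = 823543 multiplications
Difference: 456533 - 823543 = -367010 (Strassen uses MORE here due to padding overhead — for small or just-over-power-of-2 n, padding can outweigh the per-level savings)

Standard: 456533 multiplications (77^3). Strassen: 823543 multiplications (7^7, after padding to 128x128). Strassen reduces 8 recursive multiplications to 7 at each level.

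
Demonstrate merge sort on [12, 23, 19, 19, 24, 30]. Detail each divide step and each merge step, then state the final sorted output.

Merge sort trace:

Split: [12, 23, 19, 19, 24, 30] -> [12, 23, 19] and [19, 24, 30]
  Split: [12, 23, 19] -> [12] and [23, 19]
    Split: [23, 19] -> [23] and [19]
    Merge: [23] + [19] -> [19, 23]
  Merge: [12] + [19, 23] -> [12, 19, 23]
  Split: [19, 24, 30] -> [19] and [24, 30]
    Split: [24, 30] -> [24] and [30]
    Merge: [24] + [30] -> [24, 30]
  Merge: [19] + [24, 30] -> [19, 24, 30]
Merge: [12, 19, 23] + [19, 24, 30] -> [12, 19, 19, 23, 24, 30]

Final sorted array: [12, 19, 19, 23, 24, 30]

The merge sort proceeds by recursively splitting the array and merging sorted halves.
After all merges, the sorted array is [12, 19, 19, 23, 24, 30].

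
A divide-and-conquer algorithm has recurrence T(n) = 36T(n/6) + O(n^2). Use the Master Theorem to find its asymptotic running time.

Master Theorem for T(n) = 36T(n/6) + O(n^2):

a = 36, b = 6, c = 2
log_b(a) = log_6(36) = 2.0000

Case 2: c = 2 = log_6(36) = 2.0000
T(n) = O(n^2 log n) = O(n^2 log n)

For T(n) = 36T(n/6) + O(n^2): log_6(36) = 2.0000. This is Case 2 of the Master Theorem (c = log_b(a), equal work at all levels), giving O(n^2 log n).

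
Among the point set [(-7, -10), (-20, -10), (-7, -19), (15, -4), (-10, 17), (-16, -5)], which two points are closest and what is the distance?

Computing all pairwise distances among 6 points:

d((-7, -10), (-20, -10)) = 13.0
d((-7, -10), (-7, -19)) = 9.0
d((-7, -10), (15, -4)) = 22.8035
d((-7, -10), (-10, 17)) = 27.1662
d((-7, -10), (-16, -5)) = 10.2956
d((-20, -10), (-7, -19)) = 15.8114
d((-20, -10), (15, -4)) = 35.5106
d((-20, -10), (-10, 17)) = 28.7924
d((-20, -10), (-16, -5)) = 6.4031 <-- minimum
d((-7, -19), (15, -4)) = 26.6271
d((-7, -19), (-10, 17)) = 36.1248
d((-7, -19), (-16, -5)) = 16.6433
d((15, -4), (-10, 17)) = 32.6497
d((15, -4), (-16, -5)) = 31.0161
d((-10, 17), (-16, -5)) = 22.8035

Closest pair: (-20, -10) and (-16, -5) with distance 6.4031

The closest pair is (-20, -10) and (-16, -5) with Euclidean distance 6.4031. For 6 points, brute-force pairwise comparison is shown above. For large n, the divide-and-conquer algorithm (sort by x, recurse on halves, check the dividing strip) achieves O(n log n).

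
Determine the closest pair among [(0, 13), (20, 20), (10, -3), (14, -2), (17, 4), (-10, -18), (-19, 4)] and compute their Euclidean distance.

Computing all pairwise distances among 7 points:

d((0, 13), (20, 20)) = 21.1896
d((0, 13), (10, -3)) = 18.868
d((0, 13), (14, -2)) = 20.5183
d((0, 13), (17, 4)) = 19.2354
d((0, 13), (-10, -18)) = 32.573
d((0, 13), (-19, 4)) = 21.0238
d((20, 20), (10, -3)) = 25.0799
d((20, 20), (14, -2)) = 22.8035
d((20, 20), (17, 4)) = 16.2788
d((20, 20), (-10, -18)) = 48.4149
d((20, 20), (-19, 4)) = 42.1545
d((10, -3), (14, -2)) = 4.1231 <-- minimum
d((10, -3), (17, 4)) = 9.8995
d((10, -3), (-10, -18)) = 25.0
d((10, -3), (-19, 4)) = 29.8329
d((14, -2), (17, 4)) = 6.7082
d((14, -2), (-10, -18)) = 28.8444
d((14, -2), (-19, 4)) = 33.541
d((17, 4), (-10, -18)) = 34.8281
d((17, 4), (-19, 4)) = 36.0
d((-10, -18), (-19, 4)) = 23.7697

Closest pair: (10, -3) and (14, -2) with distance 4.1231

The closest pair is (10, -3) and (14, -2) with Euclidean distance 4.1231. For 7 points, brute-force pairwise comparison is shown above. For large n, the divide-and-conquer algorithm (sort by x, recurse on halves, check the dividing strip) achieves O(n log n).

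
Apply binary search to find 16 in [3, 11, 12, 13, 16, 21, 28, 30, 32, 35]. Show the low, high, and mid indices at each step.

Binary search for 16 in [3, 11, 12, 13, 16, 21, 28, 30, 32, 35]:

lo=0, hi=9, mid=4, arr[mid]=16 -> Found target at index 4!

Binary search finds 16 at index 4 after 1 comparisons. The search repeatedly halves the search space by comparing with the middle element.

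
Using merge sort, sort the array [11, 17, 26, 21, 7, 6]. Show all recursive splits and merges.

Merge sort trace:

Split: [11, 17, 26, 21, 7, 6] -> [11, 17, 26] and [21, 7, 6]
  Split: [11, 17, 26] -> [11] and [17, 26]
    Split: [17, 26] -> [17] and [26]
    Merge: [17] + [26] -> [17, 26]
  Merge: [11] + [17, 26] -> [11, 17, 26]
  Split: [21, 7, 6] -> [21] and [7, 6]
    Split: [7, 6] -> [7] and [6]
    Merge: [7] + [6] -> [6, 7]
  Merge: [21] + [6, 7] -> [6, 7, 21]
Merge: [11, 17, 26] + [6, 7, 21] -> [6, 7, 11, 17, 21, 26]

Final sorted array: [6, 7, 11, 17, 21, 26]

The merge sort proceeds by recursively splitting the array and merging sorted halves.
After all merges, the sorted array is [6, 7, 11, 17, 21, 26].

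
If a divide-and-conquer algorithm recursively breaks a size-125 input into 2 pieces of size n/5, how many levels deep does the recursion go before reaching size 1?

For divide and conquer with division factor 5:

Problem sizes at each level:
Level 0: 125
Level 1: 25
Level 2: 5
Level 3: 1

The root is level 0 and the size-1 base case is level 3 (the tree spans levels 0 through 3, i.e. 4 levels counting the root), so the depth is the number of divisions: log_5(125) = 3

The recursion tree depth is log_5(125) = 3. At each level, the problem size is divided by 5, so it takes 3 divisions to reduce to a base case of size 1. The algorithm makes 2 recursive calls at each level.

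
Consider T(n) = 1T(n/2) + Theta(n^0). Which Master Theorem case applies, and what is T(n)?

Master Theorem for T(n) = 1T(n/2) + O(n^0):

a = 1, b = 2, c = 0
log_b(a) = log_2(1) = 0.0000

Case 2: c = 0 = log_2(1) = 0.0000
T(n) = O(n^0 log n) = O(log n)

For T(n) = 1T(n/2) + O(n^0): log_2(1) = 0.0000. This is Case 2 of the Master Theorem (c = log_b(a), equal work at all levels), giving O(log n).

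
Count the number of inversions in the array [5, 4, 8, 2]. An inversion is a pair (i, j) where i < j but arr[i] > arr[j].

Finding inversions in [5, 4, 8, 2]:

(0, 1): arr[0]=5 > arr[1]=4
(0, 3): arr[0]=5 > arr[3]=2
(1, 3): arr[1]=4 > arr[3]=2
(2, 3): arr[2]=8 > arr[3]=2

Total inversions: 4

The array has 4 inversion(s): (0,1), (0,3), (1,3), (2,3). Each pair (i,j) satisfies i < j and arr[i] > arr[j].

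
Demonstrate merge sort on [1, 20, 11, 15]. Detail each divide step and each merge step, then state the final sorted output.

Merge sort trace:

Split: [1, 20, 11, 15] -> [1, 20] and [11, 15]
  Split: [1, 20] -> [1] and [20]
  Merge: [1] + [20] -> [1, 20]
  Split: [11, 15] -> [11] and [15]
  Merge: [11] + [15] -> [11, 15]
Merge: [1, 20] + [11, 15] -> [1, 11, 15, 20]

Final sorted array: [1, 11, 15, 20]

The merge sort proceeds by recursively splitting the array and merging sorted halves.
After all merges, the sorted array is [1, 11, 15, 20].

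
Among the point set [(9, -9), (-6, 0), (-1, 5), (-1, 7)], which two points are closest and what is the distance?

Computing all pairwise distances among 4 points:

d((9, -9), (-6, 0)) = 17.4929
d((9, -9), (-1, 5)) = 17.2047
d((9, -9), (-1, 7)) = 18.868
d((-6, 0), (-1, 5)) = 7.0711
d((-6, 0), (-1, 7)) = 8.6023
d((-1, 5), (-1, 7)) = 2.0 <-- minimum

Closest pair: (-1, 5) and (-1, 7) with distance 2.0

The closest pair is (-1, 5) and (-1, 7) with Euclidean distance 2.0. For 4 points, brute-force pairwise comparison is shown above. For large n, the divide-and-conquer algorithm (sort by x, recurse on halves, check the dividing strip) achieves O(n log n).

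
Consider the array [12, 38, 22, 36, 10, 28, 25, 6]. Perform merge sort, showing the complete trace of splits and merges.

Merge sort trace:

Split: [12, 38, 22, 36, 10, 28, 25, 6] -> [12, 38, 22, 36] and [10, 28, 25, 6]
  Split: [12, 38, 22, 36] -> [12, 38] and [22, 36]
    Split: [12, 38] -> [12] and [38]
    Merge: [12] + [38] -> [12, 38]
    Split: [22, 36] -> [22] and [36]
    Merge: [22] + [36] -> [22, 36]
  Merge: [12, 38] + [22, 36] -> [12, 22, 36, 38]
  Split: [10, 28, 25, 6] -> [10, 28] and [25, 6]
    Split: [10, 28] -> [10] and [28]
    Merge: [10] + [28] -> [10, 28]
    Split: [25, 6] -> [25] and [6]
    Merge: [25] + [6] -> [6, 25]
  Merge: [10, 28] + [6, 25] -> [6, 10, 25, 28]
Merge: [12, 22, 36, 38] + [6, 10, 25, 28] -> [6, 10, 12, 22, 25, 28, 36, 38]

Final sorted array: [6, 10, 12, 22, 25, 28, 36, 38]

The merge sort proceeds by recursively splitting the array and merging sorted halves.
After all merges, the sorted array is [6, 10, 12, 22, 25, 28, 36, 38].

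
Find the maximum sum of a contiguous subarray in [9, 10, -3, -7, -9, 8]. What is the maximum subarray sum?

Using Kadane's algorithm on [9, 10, -3, -7, -9, 8]:

Scanning through the array:
Position 1 (value 10): max_ending_here = 19, max_so_far = 19
Position 2 (value -3): max_ending_here = 16, max_so_far = 19
Position 3 (value -7): max_ending_here = 9, max_so_far = 19
Position 4 (value -9): max_ending_here = 0, max_so_far = 19
Position 5 (value 8): max_ending_here = 8, max_so_far = 19

Maximum subarray: [9, 10]
Maximum sum: 19

The maximum subarray is [9, 10] with sum 19. This subarray runs from index 0 to index 1.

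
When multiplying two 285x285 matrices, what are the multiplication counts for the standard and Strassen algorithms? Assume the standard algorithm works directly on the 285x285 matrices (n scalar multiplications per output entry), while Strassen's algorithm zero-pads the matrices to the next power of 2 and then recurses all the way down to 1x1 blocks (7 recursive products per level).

Matrix multiplication for 285x285 matrices:

Strassen's algorithm requires power-of-2 dimensions. Pad 285x285 to 512x512 (next power of 2).

Standard algorithm: 285^3 = 23149125 multiplications
Strassen's algorithm: 7^(log2(512)) = 7^9 = 40353607 multiplications
Difference: 23149125 - 40353607 = -17204482 (Strassen uses MORE here due to padding overhead — for small or just-over-power-of-2 n, padding can outweigh the per-level savings)

Standard: 23149125 multiplications (285^3). Strassen: 40353607 multiplications (7^9, after padding to 512x512). Strassen reduces 8 recursive multiplications to 7 at each level.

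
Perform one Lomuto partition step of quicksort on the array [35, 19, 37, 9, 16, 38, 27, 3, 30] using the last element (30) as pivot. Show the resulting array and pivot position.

Lomuto partition with pivot = 30:

Initial array: [35, 19, 37, 9, 16, 38, 27, 3, 30]

arr[0]=35 > 30: no swap
arr[1]=19 <= 30: swap with position 0, array becomes [19, 35, 37, 9, 16, 38, 27, 3, 30]
arr[2]=37 > 30: no swap
arr[3]=9 <= 30: swap with position 1, array becomes [19, 9, 37, 35, 16, 38, 27, 3, 30]
arr[4]=16 <= 30: swap with position 2, array becomes [19, 9, 16, 35, 37, 38, 27, 3, 30]
arr[5]=38 > 30: no swap
arr[6]=27 <= 30: swap with position 3, array becomes [19, 9, 16, 27, 37, 38, 35, 3, 30]
arr[7]=3 <= 30: swap with position 4, array becomes [19, 9, 16, 27, 3, 38, 35, 37, 30]

Place pivot at position 5: [19, 9, 16, 27, 3, 30, 35, 37, 38]
Pivot position: 5

After partitioning with pivot 30, the array becomes [19, 9, 16, 27, 3, 30, 35, 37, 38]. The pivot is placed at index 5. All elements to the left of the pivot are <= 30, and all elements to the right are > 30.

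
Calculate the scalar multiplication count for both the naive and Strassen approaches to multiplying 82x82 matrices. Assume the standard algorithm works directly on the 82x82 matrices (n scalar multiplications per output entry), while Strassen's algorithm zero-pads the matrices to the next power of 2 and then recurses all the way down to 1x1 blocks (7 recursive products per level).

Matrix multiplication for 82x82 matrices:

Strassen's algorithm requires power-of-2 dimensions. Pad 82x82 to 128x128 (next power of 2).

Standard algorithm: 82^3 = 551368 multiplications
Strassen's algorithm: 7^(log2(128)) = 7^7 = 823543 multiplications
Difference: 551368 - 823543 = -272175 (Strassen uses MORE here due to padding overhead — for small or just-over-power-of-2 n, padding can outweigh the per-level savings)

Standard: 551368 multiplications (82^3). Strassen: 823543 multiplications (7^7, after padding to 128x128). Strassen reduces 8 recursive multiplications to 7 at each level.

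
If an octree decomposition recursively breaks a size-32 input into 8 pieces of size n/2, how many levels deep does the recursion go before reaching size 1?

For divide and conquer with division factor 2:

Problem sizes at each level:
Level 0: 32
Level 1: 16
Level 2: 8
Level 3: 4
Level 4: 2
Level 5: 1

The root is level 0 and the size-1 base case is level 5 (the tree spans levels 0 through 5, i.e. 6 levels counting the root), so the depth is the number of divisions: log_2(32) = 5

The recursion tree depth is log_2(32) = 5. At each level, the problem size is divided by 2, so it takes 5 divisions to reduce to a base case of size 1. The algorithm makes 8 recursive calls at each level.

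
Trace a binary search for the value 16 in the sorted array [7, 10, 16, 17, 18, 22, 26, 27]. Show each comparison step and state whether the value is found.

Binary search for 16 in [7, 10, 16, 17, 18, 22, 26, 27]:

lo=0, hi=7, mid=3, arr[mid]=17 -> 17 > 16, search left half
lo=0, hi=2, mid=1, arr[mid]=10 -> 10 < 16, search right half
lo=2, hi=2, mid=2, arr[mid]=16 -> Found target at index 2!

Binary search finds 16 at index 2 after 3 comparisons. The search repeatedly halves the search space by comparing with the middle element.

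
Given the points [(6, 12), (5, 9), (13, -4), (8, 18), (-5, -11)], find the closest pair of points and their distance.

Computing all pairwise distances among 5 points:

d((6, 12), (5, 9)) = 3.1623 <-- minimum
d((6, 12), (13, -4)) = 17.4642
d((6, 12), (8, 18)) = 6.3246
d((6, 12), (-5, -11)) = 25.4951
d((5, 9), (13, -4)) = 15.2643
d((5, 9), (8, 18)) = 9.4868
d((5, 9), (-5, -11)) = 22.3607
d((13, -4), (8, 18)) = 22.561
d((13, -4), (-5, -11)) = 19.3132
d((8, 18), (-5, -11)) = 31.7805

Closest pair: (6, 12) and (5, 9) with distance 3.1623

The closest pair is (6, 12) and (5, 9) with Euclidean distance 3.1623. For 5 points, brute-force pairwise comparison is shown above. For large n, the divide-and-conquer algorithm (sort by x, recurse on halves, check the dividing strip) achieves O(n log n).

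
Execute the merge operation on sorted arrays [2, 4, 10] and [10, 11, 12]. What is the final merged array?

Merging process:

Compare 2 vs 10: take 2 from left. Merged: [2]
Compare 4 vs 10: take 4 from left. Merged: [2, 4]
Compare 10 vs 10: take 10 from left. Merged: [2, 4, 10]
Append remaining from right: [10, 11, 12]. Merged: [2, 4, 10, 10, 11, 12]

Final merged array: [2, 4, 10, 10, 11, 12]
Total comparisons: 3

The merged array is [2, 4, 10, 10, 11, 12], requiring 3 comparisons. The merge step runs in O(n) time where n is the total number of elements.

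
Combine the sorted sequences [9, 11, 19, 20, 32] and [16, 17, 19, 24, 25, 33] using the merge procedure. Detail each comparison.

Merging process:

Compare 9 vs 16: take 9 from left. Merged: [9]
Compare 11 vs 16: take 11 from left. Merged: [9, 11]
Compare 19 vs 16: take 16 from right. Merged: [9, 11, 16]
Compare 19 vs 17: take 17 from right. Merged: [9, 11, 16, 17]
Compare 19 vs 19: take 19 from left. Merged: [9, 11, 16, 17, 19]
Compare 20 vs 19: take 19 from right. Merged: [9, 11, 16, 17, 19, 19]
Compare 20 vs 24: take 20 from left. Merged: [9, 11, 16, 17, 19, 19, 20]
Compare 32 vs 24: take 24 from right. Merged: [9, 11, 16, 17, 19, 19, 20, 24]
Compare 32 vs 25: take 25 from right. Merged: [9, 11, 16, 17, 19, 19, 20, 24, 25]
Compare 32 vs 33: take 32 from left. Merged: [9, 11, 16, 17, 19, 19, 20, 24, 25, 32]
Append remaining from right: [33]. Merged: [9, 11, 16, 17, 19, 19, 20, 24, 25, 32, 33]

Final merged array: [9, 11, 16, 17, 19, 19, 20, 24, 25, 32, 33]
Total comparisons: 10

The merged array is [9, 11, 16, 17, 19, 19, 20, 24, 25, 32, 33], requiring 10 comparisons. The merge step runs in O(n) time where n is the total number of elements.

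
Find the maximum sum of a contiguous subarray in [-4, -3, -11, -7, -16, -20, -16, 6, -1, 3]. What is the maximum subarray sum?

Using Kadane's algorithm on [-4, -3, -11, -7, -16, -20, -16, 6, -1, 3]:

Scanning through the array:
Position 1 (value -3): max_ending_here = -3, max_so_far = -3
Position 2 (value -11): max_ending_here = -11, max_so_far = -3
Position 3 (value -7): max_ending_here = -7, max_so_far = -3
Position 4 (value -16): max_ending_here = -16, max_so_far = -3
Position 5 (value -20): max_ending_here = -20, max_so_far = -3
Position 6 (value -16): max_ending_here = -16, max_so_far = -3
Position 7 (value 6): max_ending_here = 6, max_so_far = 6
Position 8 (value -1): max_ending_here = 5, max_so_far = 6
Position 9 (value 3): max_ending_here = 8, max_so_far = 8

Maximum subarray: [6, -1, 3]
Maximum sum: 8

The maximum subarray is [6, -1, 3] with sum 8. This subarray runs from index 7 to index 9.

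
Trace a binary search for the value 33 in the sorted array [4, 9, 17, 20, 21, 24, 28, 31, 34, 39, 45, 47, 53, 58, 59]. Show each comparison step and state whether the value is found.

Binary search for 33 in [4, 9, 17, 20, 21, 24, 28, 31, 34, 39, 45, 47, 53, 58, 59]:

lo=0, hi=14, mid=7, arr[mid]=31 -> 31 < 33, search right half
lo=8, hi=14, mid=11, arr[mid]=47 -> 47 > 33, search left half
lo=8, hi=10, mid=9, arr[mid]=39 -> 39 > 33, search left half
lo=8, hi=8, mid=8, arr[mid]=34 -> 34 > 33, search left half
lo=8 > hi=7, target 33 not found

Binary search determines that 33 is not in the array after 4 comparisons. The search space was exhausted without finding the target.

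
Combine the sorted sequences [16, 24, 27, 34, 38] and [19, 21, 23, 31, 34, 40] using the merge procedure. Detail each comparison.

Merging process:

Compare 16 vs 19: take 16 from left. Merged: [16]
Compare 24 vs 19: take 19 from right. Merged: [16, 19]
Compare 24 vs 21: take 21 from right. Merged: [16, 19, 21]
Compare 24 vs 23: take 23 from right. Merged: [16, 19, 21, 23]
Compare 24 vs 31: take 24 from left. Merged: [16, 19, 21, 23, 24]
Compare 27 vs 31: take 27 from left. Merged: [16, 19, 21, 23, 24, 27]
Compare 34 vs 31: take 31 from right. Merged: [16, 19, 21, 23, 24, 27, 31]
Compare 34 vs 34: take 34 from left. Merged: [16, 19, 21, 23, 24, 27, 31, 34]
Compare 38 vs 34: take 34 from right. Merged: [16, 19, 21, 23, 24, 27, 31, 34, 34]
Compare 38 vs 40: take 38 from left. Merged: [16, 19, 21, 23, 24, 27, 31, 34, 34, 38]
Append remaining from right: [40]. Merged: [16, 19, 21, 23, 24, 27, 31, 34, 34, 38, 40]

Final merged array: [16, 19, 21, 23, 24, 27, 31, 34, 34, 38, 40]
Total comparisons: 10

The merged array is [16, 19, 21, 23, 24, 27, 31, 34, 34, 38, 40], requiring 10 comparisons. The merge step runs in O(n) time where n is the total number of elements.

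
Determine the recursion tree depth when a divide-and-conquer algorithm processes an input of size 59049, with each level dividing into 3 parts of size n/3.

For divide and conquer with division factor 3:

Problem sizes at each level:
Level 0: 59049
Level 1: 19683
Level 2: 6561
Level 3: 2187
Level 4: 729
Level 5: 243
Level 6: 81
Level 7: 27
Level 8: 9
Level 9: 3
Level 10: 1

The root is level 0 and the size-1 base case is level 10 (the tree spans levels 0 through 10, i.e. 11 levels counting the root), so the depth is the number of divisions: log_3(59049) = 10

The recursion tree depth is log_3(59049) = 10. At each level, the problem size is divided by 3, so it takes 10 divisions to reduce to a base case of size 1. The algorithm makes 3 recursive calls at each level.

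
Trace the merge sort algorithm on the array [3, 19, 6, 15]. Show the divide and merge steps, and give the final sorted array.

Merge sort trace:

Split: [3, 19, 6, 15] -> [3, 19] and [6, 15]
  Split: [3, 19] -> [3] and [19]
  Merge: [3] + [19] -> [3, 19]
  Split: [6, 15] -> [6] and [15]
  Merge: [6] + [15] -> [6, 15]
Merge: [3, 19] + [6, 15] -> [3, 6, 15, 19]

Final sorted array: [3, 6, 15, 19]

The merge sort proceeds by recursively splitting the array and merging sorted halves.
After all merges, the sorted array is [3, 6, 15, 19].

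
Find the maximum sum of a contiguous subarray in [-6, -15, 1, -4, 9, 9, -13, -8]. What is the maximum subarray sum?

Using Kadane's algorithm on [-6, -15, 1, -4, 9, 9, -13, -8]:

Scanning through the array:
Position 1 (value -15): max_ending_here = -15, max_so_far = -6
Position 2 (value 1): max_ending_here = 1, max_so_far = 1
Position 3 (value -4): max_ending_here = -3, max_so_far = 1
Position 4 (value 9): max_ending_here = 9, max_so_far = 9
Position 5 (value 9): max_ending_here = 18, max_so_far = 18
Position 6 (value -13): max_ending_here = 5, max_so_far = 18
Position 7 (value -8): max_ending_here = -3, max_so_far = 18

Maximum subarray: [9, 9]
Maximum sum: 18

The maximum subarray is [9, 9] with sum 18. This subarray runs from index 4 to index 5.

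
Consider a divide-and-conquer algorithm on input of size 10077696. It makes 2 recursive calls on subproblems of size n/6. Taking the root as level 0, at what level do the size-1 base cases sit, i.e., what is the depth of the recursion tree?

For divide and conquer with division factor 6:

Problem sizes at each level:
Level 0: 10077696
Level 1: 1679616
Level 2: 279936
Level 3: 46656
Level 4: 7776
Level 5: 1296
Level 6: 216
Level 7: 36
Level 8: 6
Level 9: 1

The root is level 0 and the size-1 base case is level 9 (the tree spans levels 0 through 9, i.e. 10 levels counting the root), so the depth is the number of divisions: log_6(10077696) = 9

The recursion tree depth is log_6(10077696) = 9. At each level, the problem size is divided by 6, so it takes 9 divisions to reduce to a base case of size 1. The algorithm makes 2 recursive calls at each level.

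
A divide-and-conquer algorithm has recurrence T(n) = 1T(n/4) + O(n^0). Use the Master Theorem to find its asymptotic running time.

Master Theorem for T(n) = 1T(n/4) + O(n^0):

a = 1, b = 4, c = 0
log_b(a) = log_4(1) = 0.0000

Case 2: c = 0 = log_4(1) = 0.0000
T(n) = O(n^0 log n) = O(log n)

For T(n) = 1T(n/4) + O(n^0): log_4(1) = 0.0000. This is Case 2 of the Master Theorem (c = log_b(a), equal work at all levels), giving O(log n).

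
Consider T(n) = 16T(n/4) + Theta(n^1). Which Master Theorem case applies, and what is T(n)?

Master Theorem for T(n) = 16T(n/4) + O(n^1):

a = 16, b = 4, c = 1
log_b(a) = log_4(16) = 2.0000

Case 1: c = 1 < log_4(16) = 2.0000
T(n) = O(n^(log_4 16)) = O(n^2)

For T(n) = 16T(n/4) + O(n^1): log_4(16) = 2.0000. This is Case 1 of the Master Theorem (c < log_b(a), work dominated by leaves), giving O(n^2).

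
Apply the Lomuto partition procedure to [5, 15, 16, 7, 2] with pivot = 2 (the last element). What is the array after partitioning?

Lomuto partition with pivot = 2:

Initial array: [5, 15, 16, 7, 2]

arr[0]=5 > 2: no swap
arr[1]=15 > 2: no swap
arr[2]=16 > 2: no swap
arr[3]=7 > 2: no swap

Place pivot at position 0: [2, 15, 16, 7, 5]
Pivot position: 0

After partitioning with pivot 2, the array becomes [2, 15, 16, 7, 5]. The pivot is placed at index 0. All elements to the left of the pivot are <= 2, and all elements to the right are > 2.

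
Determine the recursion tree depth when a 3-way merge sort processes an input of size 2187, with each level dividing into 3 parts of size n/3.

For divide and conquer with division factor 3:

Problem sizes at each level:
Level 0: 2187
Level 1: 729
Level 2: 243
Level 3: 81
Level 4: 27
Level 5: 9
Level 6: 3
Level 7: 1

The root is level 0 and the size-1 base case is level 7 (the tree spans levels 0 through 7, i.e. 8 levels counting the root), so the depth is the number of divisions: log_3(2187) = 7

The recursion tree depth is log_3(2187) = 7. At each level, the problem size is divided by 3, so it takes 7 divisions to reduce to a base case of size 1. The algorithm makes 3 recursive calls at each level.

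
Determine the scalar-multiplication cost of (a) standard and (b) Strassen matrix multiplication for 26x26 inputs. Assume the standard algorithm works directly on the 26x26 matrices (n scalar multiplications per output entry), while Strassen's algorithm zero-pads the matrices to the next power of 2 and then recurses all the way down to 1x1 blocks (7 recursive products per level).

Matrix multiplication for 26x26 matrices:

Strassen's algorithm requires power-of-2 dimensions. Pad 26x26 to 32x32 (next power of 2).

Standard algorithm: 26^3 = 17576 multiplications
Strassen's algorithm: 7^(log2(32)) = 7^5 = 16807 multiplications
Savings: 17576 - 16807 = 769 multiplications

Standard: 17576 multiplications (26^3). Strassen: 16807 multiplications (7^5, after padding to 32x32). Strassen reduces 8 recursive multiplications to 7 at each level.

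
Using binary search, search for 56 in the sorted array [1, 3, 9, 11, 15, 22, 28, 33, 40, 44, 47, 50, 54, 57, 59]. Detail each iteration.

Binary search for 56 in [1, 3, 9, 11, 15, 22, 28, 33, 40, 44, 47, 50, 54, 57, 59]:

lo=0, hi=14, mid=7, arr[mid]=33 -> 33 < 56, search right half
lo=8, hi=14, mid=11, arr[mid]=50 -> 50 < 56, search right half
lo=12, hi=14, mid=13, arr[mid]=57 -> 57 > 56, search left half
lo=12, hi=12, mid=12, arr[mid]=54 -> 54 < 56, search right half
lo=13 > hi=12, target 56 not found

Binary search determines that 56 is not in the array after 4 comparisons. The search space was exhausted without finding the target.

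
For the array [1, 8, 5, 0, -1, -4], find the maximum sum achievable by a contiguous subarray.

Using Kadane's algorithm on [1, 8, 5, 0, -1, -4]:

Scanning through the array:
Position 1 (value 8): max_ending_here = 9, max_so_far = 9
Position 2 (value 5): max_ending_here = 14, max_so_far = 14
Position 3 (value 0): max_ending_here = 14, max_so_far = 14
Position 4 (value -1): max_ending_here = 13, max_so_far = 14
Position 5 (value -4): max_ending_here = 9, max_so_far = 14

Maximum subarray: [1, 8, 5]
Maximum sum: 14

The maximum subarray is [1, 8, 5] with sum 14. This subarray runs from index 0 to index 2.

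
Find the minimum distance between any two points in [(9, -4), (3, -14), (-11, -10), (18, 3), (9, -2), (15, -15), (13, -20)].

Computing all pairwise distances among 7 points:

d((9, -4), (3, -14)) = 11.6619
d((9, -4), (-11, -10)) = 20.8806
d((9, -4), (18, 3)) = 11.4018
d((9, -4), (9, -2)) = 2.0 <-- minimum
d((9, -4), (15, -15)) = 12.53
d((9, -4), (13, -20)) = 16.4924
d((3, -14), (-11, -10)) = 14.5602
d((3, -14), (18, 3)) = 22.6716
d((3, -14), (9, -2)) = 13.4164
d((3, -14), (15, -15)) = 12.0416
d((3, -14), (13, -20)) = 11.6619
d((-11, -10), (18, 3)) = 31.7805
d((-11, -10), (9, -2)) = 21.5407
d((-11, -10), (15, -15)) = 26.4764
d((-11, -10), (13, -20)) = 26.0
d((18, 3), (9, -2)) = 10.2956
d((18, 3), (15, -15)) = 18.2483
d((18, 3), (13, -20)) = 23.5372
d((9, -2), (15, -15)) = 14.3178
d((9, -2), (13, -20)) = 18.4391
d((15, -15), (13, -20)) = 5.3852

Closest pair: (9, -4) and (9, -2) with distance 2.0

The closest pair is (9, -4) and (9, -2) with Euclidean distance 2.0. For 7 points, brute-force pairwise comparison is shown above. For large n, the divide-and-conquer algorithm (sort by x, recurse on halves, check the dividing strip) achieves O(n log n).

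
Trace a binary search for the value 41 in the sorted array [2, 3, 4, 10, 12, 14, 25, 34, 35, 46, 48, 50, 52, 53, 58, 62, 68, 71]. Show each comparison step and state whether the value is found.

Binary search for 41 in [2, 3, 4, 10, 12, 14, 25, 34, 35, 46, 48, 50, 52, 53, 58, 62, 68, 71]:

lo=0, hi=17, mid=8, arr[mid]=35 -> 35 < 41, search right half
lo=9, hi=17, mid=13, arr[mid]=53 -> 53 > 41, search left half
lo=9, hi=12, mid=10, arr[mid]=48 -> 48 > 41, search left half
lo=9, hi=9, mid=9, arr[mid]=46 -> 46 > 41, search left half
lo=9 > hi=8, target 41 not found

Binary search determines that 41 is not in the array after 4 comparisons. The search space was exhausted without finding the target.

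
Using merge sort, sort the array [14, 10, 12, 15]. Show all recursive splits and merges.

Merge sort trace:

Split: [14, 10, 12, 15] -> [14, 10] and [12, 15]
  Split: [14, 10] -> [14] and [10]
  Merge: [14] + [10] -> [10, 14]
  Split: [12, 15] -> [12] and [15]
  Merge: [12] + [15] -> [12, 15]
Merge: [10, 14] + [12, 15] -> [10, 12, 14, 15]

Final sorted array: [10, 12, 14, 15]

The merge sort proceeds by recursively splitting the array and merging sorted halves.
After all merges, the sorted array is [10, 12, 14, 15].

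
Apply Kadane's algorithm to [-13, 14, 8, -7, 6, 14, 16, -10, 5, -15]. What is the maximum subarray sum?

Using Kadane's algorithm on [-13, 14, 8, -7, 6, 14, 16, -10, 5, -15]:

Scanning through the array:
Position 1 (value 14): max_ending_here = 14, max_so_far = 14
Position 2 (value 8): max_ending_here = 22, max_so_far = 22
Position 3 (value -7): max_ending_here = 15, max_so_far = 22
Position 4 (value 6): max_ending_here = 21, max_so_far = 22
Position 5 (value 14): max_ending_here = 35, max_so_far = 35
Position 6 (value 16): max_ending_here = 51, max_so_far = 51
Position 7 (value -10): max_ending_here = 41, max_so_far = 51
Position 8 (value 5): max_ending_here = 46, max_so_far = 51
Position 9 (value -15): max_ending_here = 31, max_so_far = 51

Maximum subarray: [14, 8, -7, 6, 14, 16]
Maximum sum: 51

The maximum subarray is [14, 8, -7, 6, 14, 16] with sum 51. This subarray runs from index 1 to index 6.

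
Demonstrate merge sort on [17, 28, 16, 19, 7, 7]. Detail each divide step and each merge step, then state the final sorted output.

Merge sort trace:

Split: [17, 28, 16, 19, 7, 7] -> [17, 28, 16] and [19, 7, 7]
  Split: [17, 28, 16] -> [17] and [28, 16]
    Split: [28, 16] -> [28] and [16]
    Merge: [28] + [16] -> [16, 28]
  Merge: [17] + [16, 28] -> [16, 17, 28]
  Split: [19, 7, 7] -> [19] and [7, 7]
    Split: [7, 7] -> [7] and [7]
    Merge: [7] + [7] -> [7, 7]
  Merge: [19] + [7, 7] -> [7, 7, 19]
Merge: [16, 17, 28] + [7, 7, 19] -> [7, 7, 16, 17, 19, 28]

Final sorted array: [7, 7, 16, 17, 19, 28]

The merge sort proceeds by recursively splitting the array and merging sorted halves.
After all merges, the sorted array is [7, 7, 16, 17, 19, 28].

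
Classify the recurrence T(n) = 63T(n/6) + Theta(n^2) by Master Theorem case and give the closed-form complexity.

Master Theorem for T(n) = 63T(n/6) + O(n^2):

a = 63, b = 6, c = 2
log_b(a) = log_6(63) = 2.3123

Case 1: c = 2 < log_6(63) = 2.3123
T(n) = O(n^(log_6 63))

For T(n) = 63T(n/6) + O(n^2): log_6(63) = 2.3123. This is Case 1 of the Master Theorem (c < log_b(a), work dominated by leaves), giving O(n^(log_6 63)).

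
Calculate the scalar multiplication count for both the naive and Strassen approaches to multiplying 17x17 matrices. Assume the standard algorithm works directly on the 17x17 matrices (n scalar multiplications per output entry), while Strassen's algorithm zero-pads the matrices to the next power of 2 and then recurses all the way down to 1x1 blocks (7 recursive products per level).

Matrix multiplication for 17x17 matrices:

Strassen's algorithm requires power-of-2 dimensions. Pad 17x17 to 32x32 (next power of 2).

Standard algorithm: 17^3 = 4913 multiplications
Strassen's algorithm: 7^(log2(32)) = 7^5 = 16807 multiplications
Difference: 4913 - 16807 = -11894 (Strassen uses MORE here due to padding overhead — for small or just-over-power-of-2 n, padding can outweigh the per-level savings)

Standard: 4913 multiplications (17^3). Strassen: 16807 multiplications (7^5, after padding to 32x32). Strassen reduces 8 recursive multiplications to 7 at each level.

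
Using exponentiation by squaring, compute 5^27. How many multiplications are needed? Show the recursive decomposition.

Computing 5^27 by squaring (build up from 5^1; each line after the first costs one multiplication):

5^1 = 5
5^2 = (5^1)^2 = 5^2 = 25
5^3 = 5 * 5^2 = 5 * 25 = 125
5^6 = (5^3)^2 = 125^2 = 15625
5^12 = (5^6)^2 = 15625^2 = 244140625
5^13 = 5 * 5^12 = 5 * 244140625 = 1220703125
5^26 = (5^13)^2 = 1220703125^2 = 1490116119384765625
5^27 = 5 * 5^26 = 5 * 1490116119384765625 = 7450580596923828125

Result: 7450580596923828125
Multiplications needed: 7 (7 lines after 5^1)

5^27 = 7450580596923828125. Using exponentiation by squaring, this requires 7 multiplications. The key idea: if the exponent is even, square the half-power; if odd, multiply by the base once.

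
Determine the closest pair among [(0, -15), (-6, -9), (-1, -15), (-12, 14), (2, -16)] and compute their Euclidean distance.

Computing all pairwise distances among 5 points:

d((0, -15), (-6, -9)) = 8.4853
d((0, -15), (-1, -15)) = 1.0 <-- minimum
d((0, -15), (-12, 14)) = 31.3847
d((0, -15), (2, -16)) = 2.2361
d((-6, -9), (-1, -15)) = 7.8102
d((-6, -9), (-12, 14)) = 23.7697
d((-6, -9), (2, -16)) = 10.6301
d((-1, -15), (-12, 14)) = 31.0161
d((-1, -15), (2, -16)) = 3.1623
d((-12, 14), (2, -16)) = 33.1059

Closest pair: (0, -15) and (-1, -15) with distance 1.0

The closest pair is (0, -15) and (-1, -15) with Euclidean distance 1.0. For 5 points, brute-force pairwise comparison is shown above. For large n, the divide-and-conquer algorithm (sort by x, recurse on halves, check the dividing strip) achieves O(n log n).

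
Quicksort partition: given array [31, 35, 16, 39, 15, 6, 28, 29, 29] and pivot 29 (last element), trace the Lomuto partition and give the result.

Lomuto partition with pivot = 29:

Initial array: [31, 35, 16, 39, 15, 6, 28, 29, 29]

arr[0]=31 > 29: no swap
arr[1]=35 > 29: no swap
arr[2]=16 <= 29: swap with position 0, array becomes [16, 35, 31, 39, 15, 6, 28, 29, 29]
arr[3]=39 > 29: no swap
arr[4]=15 <= 29: swap with position 1, array becomes [16, 15, 31, 39, 35, 6, 28, 29, 29]
arr[5]=6 <= 29: swap with position 2, array becomes [16, 15, 6, 39, 35, 31, 28, 29, 29]
arr[6]=28 <= 29: swap with position 3, array becomes [16, 15, 6, 28, 35, 31, 39, 29, 29]
arr[7]=29 <= 29: swap with position 4, array becomes [16, 15, 6, 28, 29, 31, 39, 35, 29]

Place pivot at position 5: [16, 15, 6, 28, 29, 29, 39, 35, 31]
Pivot position: 5

After partitioning with pivot 29, the array becomes [16, 15, 6, 28, 29, 29, 39, 35, 31]. The pivot is placed at index 5. All elements to the left of the pivot are <= 29, and all elements to the right are > 29.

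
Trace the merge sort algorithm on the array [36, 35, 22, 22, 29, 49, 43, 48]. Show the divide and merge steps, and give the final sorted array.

Merge sort trace:

Split: [36, 35, 22, 22, 29, 49, 43, 48] -> [36, 35, 22, 22] and [29, 49, 43, 48]
  Split: [36, 35, 22, 22] -> [36, 35] and [22, 22]
    Split: [36, 35] -> [36] and [35]
    Merge: [36] + [35] -> [35, 36]
    Split: [22, 22] -> [22] and [22]
    Merge: [22] + [22] -> [22, 22]
  Merge: [35, 36] + [22, 22] -> [22, 22, 35, 36]
  Split: [29, 49, 43, 48] -> [29, 49] and [43, 48]
    Split: [29, 49] -> [29] and [49]
    Merge: [29] + [49] -> [29, 49]
    Split: [43, 48] -> [43] and [48]
    Merge: [43] + [48] -> [43, 48]
  Merge: [29, 49] + [43, 48] -> [29, 43, 48, 49]
Merge: [22, 22, 35, 36] + [29, 43, 48, 49] -> [22, 22, 29, 35, 36, 43, 48, 49]

Final sorted array: [22, 22, 29, 35, 36, 43, 48, 49]

The merge sort proceeds by recursively splitting the array and merging sorted halves.
After all merges, the sorted array is [22, 22, 29, 35, 36, 43, 48, 49].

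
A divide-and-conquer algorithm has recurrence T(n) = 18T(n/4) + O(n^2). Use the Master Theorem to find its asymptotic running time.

Master Theorem for T(n) = 18T(n/4) + O(n^2):

a = 18, b = 4, c = 2
log_b(a) = log_4(18) = 2.0850

Case 1: c = 2 < log_4(18) = 2.0850
T(n) = O(n^(log_4 18))

For T(n) = 18T(n/4) + O(n^2): log_4(18) = 2.0850. This is Case 1 of the Master Theorem (c < log_b(a), work dominated by leaves), giving O(n^(log_4 18)).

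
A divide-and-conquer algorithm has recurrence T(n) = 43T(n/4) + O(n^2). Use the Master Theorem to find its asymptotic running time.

Master Theorem for T(n) = 43T(n/4) + O(n^2):

a = 43, b = 4, c = 2
log_b(a) = log_4(43) = 2.7131

Case 1: c = 2 < log_4(43) = 2.7131
T(n) = O(n^(log_4 43))

For T(n) = 43T(n/4) + O(n^2): log_4(43) = 2.7131. This is Case 1 of the Master Theorem (c < log_b(a), work dominated by leaves), giving O(n^(log_4 43)).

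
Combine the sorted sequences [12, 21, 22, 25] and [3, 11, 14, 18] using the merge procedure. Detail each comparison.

Merging process:

Compare 12 vs 3: take 3 from right. Merged: [3]
Compare 12 vs 11: take 11 from right. Merged: [3, 11]
Compare 12 vs 14: take 12 from left. Merged: [3, 11, 12]
Compare 21 vs 14: take 14 from right. Merged: [3, 11, 12, 14]
Compare 21 vs 18: take 18 from right. Merged: [3, 11, 12, 14, 18]
Append remaining from left: [21, 22, 25]. Merged: [3, 11, 12, 14, 18, 21, 22, 25]

Final merged array: [3, 11, 12, 14, 18, 21, 22, 25]
Total comparisons: 5

The merged array is [3, 11, 12, 14, 18, 21, 22, 25], requiring 5 comparisons. The merge step runs in O(n) time where n is the total number of elements.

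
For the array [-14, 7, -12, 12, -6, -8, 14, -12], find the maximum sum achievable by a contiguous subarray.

Using Kadane's algorithm on [-14, 7, -12, 12, -6, -8, 14, -12]:

Scanning through the array:
Position 1 (value 7): max_ending_here = 7, max_so_far = 7
Position 2 (value -12): max_ending_here = -5, max_so_far = 7
Position 3 (value 12): max_ending_here = 12, max_so_far = 12
Position 4 (value -6): max_ending_here = 6, max_so_far = 12
Position 5 (value -8): max_ending_here = -2, max_so_far = 12
Position 6 (value 14): max_ending_here = 14, max_so_far = 14
Position 7 (value -12): max_ending_here = 2, max_so_far = 14

Maximum subarray: [14]
Maximum sum: 14

The maximum subarray is [14] with sum 14. This subarray runs from index 6 to index 6.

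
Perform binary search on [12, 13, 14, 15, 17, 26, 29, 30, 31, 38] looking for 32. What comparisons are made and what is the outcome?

Binary search for 32 in [12, 13, 14, 15, 17, 26, 29, 30, 31, 38]:

lo=0, hi=9, mid=4, arr[mid]=17 -> 17 < 32, search right half
lo=5, hi=9, mid=7, arr[mid]=30 -> 30 < 32, search right half
lo=8, hi=9, mid=8, arr[mid]=31 -> 31 < 32, search right half
lo=9, hi=9, mid=9, arr[mid]=38 -> 38 > 32, search left half
lo=9 > hi=8, target 32 not found

Binary search determines that 32 is not in the array after 4 comparisons. The search space was exhausted without finding the target.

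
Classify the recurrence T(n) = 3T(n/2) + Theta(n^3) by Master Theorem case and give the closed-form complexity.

Master Theorem for T(n) = 3T(n/2) + O(n^3):

a = 3, b = 2, c = 3
log_b(a) = log_2(3) = 1.5850

Case 3: c = 3 > log_2(3) = 1.5850
T(n) = O(n^3) = O(n^3)

For T(n) = 3T(n/2) + O(n^3): log_2(3) = 1.5850. This is Case 3 of the Master Theorem (c > log_b(a), work dominated by root), giving O(n^3).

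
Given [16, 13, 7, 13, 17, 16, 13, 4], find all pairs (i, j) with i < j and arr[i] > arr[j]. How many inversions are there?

Finding inversions in [16, 13, 7, 13, 17, 16, 13, 4]:

(0, 1): arr[0]=16 > arr[1]=13
(0, 2): arr[0]=16 > arr[2]=7
(0, 3): arr[0]=16 > arr[3]=13
(0, 6): arr[0]=16 > arr[6]=13
(0, 7): arr[0]=16 > arr[7]=4
(1, 2): arr[1]=13 > arr[2]=7
(1, 7): arr[1]=13 > arr[7]=4
(2, 7): arr[2]=7 > arr[7]=4
(3, 7): arr[3]=13 > arr[7]=4
(4, 5): arr[4]=17 > arr[5]=16
(4, 6): arr[4]=17 > arr[6]=13
(4, 7): arr[4]=17 > arr[7]=4
(5, 6): arr[5]=16 > arr[6]=13
(5, 7): arr[5]=16 > arr[7]=4
(6, 7): arr[6]=13 > arr[7]=4

Total inversions: 15

The array has 15 inversion(s): (0,1), (0,2), (0,3), (0,6), (0,7), (1,2), (1,7), (2,7), (3,7), (4,5), (4,6), (4,7), (5,6), (5,7), (6,7). Each pair (i,j) satisfies i < j and arr[i] > arr[j].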